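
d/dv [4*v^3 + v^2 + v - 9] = 12*v^2 + 2*v + 1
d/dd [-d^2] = -2*d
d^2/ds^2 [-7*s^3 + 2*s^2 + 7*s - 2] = 4 - 42*s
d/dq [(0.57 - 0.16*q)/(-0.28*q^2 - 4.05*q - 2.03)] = (-0.0448*q^2 + 0.3192*q + 2.6333)/(0.0784*q^4 + 2.268*q^3 + 17.5393*q^2 + 16.443*q + 4.1209)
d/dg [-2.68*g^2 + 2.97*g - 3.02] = 2.97 - 5.36*g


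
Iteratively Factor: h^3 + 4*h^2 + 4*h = (h + 2)*(h^2 + 2*h) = h*(h + 2)*(h + 2)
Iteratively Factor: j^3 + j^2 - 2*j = (j)*(j^2 + j - 2) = j*(j - 1)*(j + 2)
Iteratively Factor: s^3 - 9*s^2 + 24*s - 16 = (s - 4)*(s^2 - 5*s + 4) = (s - 4)^2*(s - 1)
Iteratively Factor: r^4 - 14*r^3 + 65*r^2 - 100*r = (r - 5)*(r^3 - 9*r^2 + 20*r) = (r - 5)^2*(r^2 - 4*r) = (r - 5)^2*(r - 4)*(r)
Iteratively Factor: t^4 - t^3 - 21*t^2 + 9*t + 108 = (t + 3)*(t^3 - 4*t^2 - 9*t + 36) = (t + 3)^2*(t^2 - 7*t + 12) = (t - 4)*(t + 3)^2*(t - 3)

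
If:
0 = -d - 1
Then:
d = -1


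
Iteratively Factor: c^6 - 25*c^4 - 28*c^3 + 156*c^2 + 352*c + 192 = (c + 3)*(c^5 - 3*c^4 - 16*c^3 + 20*c^2 + 96*c + 64) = (c + 2)*(c + 3)*(c^4 - 5*c^3 - 6*c^2 + 32*c + 32) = (c - 4)*(c + 2)*(c + 3)*(c^3 - c^2 - 10*c - 8) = (c - 4)*(c + 2)^2*(c + 3)*(c^2 - 3*c - 4) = (c - 4)*(c + 1)*(c + 2)^2*(c + 3)*(c - 4)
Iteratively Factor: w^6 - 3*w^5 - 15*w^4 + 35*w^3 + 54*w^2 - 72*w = (w + 2)*(w^5 - 5*w^4 - 5*w^3 + 45*w^2 - 36*w) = (w - 3)*(w + 2)*(w^4 - 2*w^3 - 11*w^2 + 12*w) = (w - 3)*(w - 1)*(w + 2)*(w^3 - w^2 - 12*w) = w*(w - 3)*(w - 1)*(w + 2)*(w^2 - w - 12) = w*(w - 3)*(w - 1)*(w + 2)*(w + 3)*(w - 4)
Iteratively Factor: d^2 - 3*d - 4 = (d + 1)*(d - 4)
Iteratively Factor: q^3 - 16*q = (q + 4)*(q^2 - 4*q) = (q - 4)*(q + 4)*(q)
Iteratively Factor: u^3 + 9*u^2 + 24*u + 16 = (u + 4)*(u^2 + 5*u + 4) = (u + 1)*(u + 4)*(u + 4)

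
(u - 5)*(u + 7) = u^2 + 2*u - 35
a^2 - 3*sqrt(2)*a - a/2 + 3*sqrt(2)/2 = (a - 1/2)*(a - 3*sqrt(2))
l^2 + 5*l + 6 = (l + 2)*(l + 3)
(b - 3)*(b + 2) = b^2 - b - 6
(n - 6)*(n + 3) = n^2 - 3*n - 18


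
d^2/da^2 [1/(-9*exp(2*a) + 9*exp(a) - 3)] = (-6*(2*exp(a) - 1)^2*exp(a) + (4*exp(a) - 1)*(3*exp(2*a) - 3*exp(a) + 1))*exp(a)/(3*exp(2*a) - 3*exp(a) + 1)^3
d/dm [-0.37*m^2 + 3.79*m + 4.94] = 3.79 - 0.74*m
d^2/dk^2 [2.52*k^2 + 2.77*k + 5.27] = 5.04000000000000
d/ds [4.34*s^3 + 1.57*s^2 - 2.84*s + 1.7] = 13.02*s^2 + 3.14*s - 2.84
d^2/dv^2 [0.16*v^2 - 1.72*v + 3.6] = 0.320000000000000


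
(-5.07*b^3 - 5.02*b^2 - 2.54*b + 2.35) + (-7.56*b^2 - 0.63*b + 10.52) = -5.07*b^3 - 12.58*b^2 - 3.17*b + 12.87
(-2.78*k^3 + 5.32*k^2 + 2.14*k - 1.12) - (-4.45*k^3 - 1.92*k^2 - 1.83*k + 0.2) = 1.67*k^3 + 7.24*k^2 + 3.97*k - 1.32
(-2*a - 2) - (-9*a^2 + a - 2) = 9*a^2 - 3*a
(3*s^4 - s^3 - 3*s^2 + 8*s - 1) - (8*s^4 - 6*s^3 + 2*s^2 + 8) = -5*s^4 + 5*s^3 - 5*s^2 + 8*s - 9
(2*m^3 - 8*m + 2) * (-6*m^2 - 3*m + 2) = -12*m^5 - 6*m^4 + 52*m^3 + 12*m^2 - 22*m + 4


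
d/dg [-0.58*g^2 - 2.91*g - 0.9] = -1.16*g - 2.91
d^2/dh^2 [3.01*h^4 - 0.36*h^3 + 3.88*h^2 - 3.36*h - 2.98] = 36.12*h^2 - 2.16*h + 7.76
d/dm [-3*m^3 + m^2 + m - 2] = -9*m^2 + 2*m + 1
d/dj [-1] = 0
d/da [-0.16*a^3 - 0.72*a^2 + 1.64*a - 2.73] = -0.48*a^2 - 1.44*a + 1.64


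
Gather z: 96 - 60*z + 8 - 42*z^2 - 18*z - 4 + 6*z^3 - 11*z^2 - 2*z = 6*z^3 - 53*z^2 - 80*z + 100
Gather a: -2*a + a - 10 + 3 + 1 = -a - 6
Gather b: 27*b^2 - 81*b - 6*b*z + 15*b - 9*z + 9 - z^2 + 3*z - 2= 27*b^2 + b*(-6*z - 66) - z^2 - 6*z + 7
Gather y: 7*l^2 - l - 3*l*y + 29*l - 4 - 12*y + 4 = 7*l^2 + 28*l + y*(-3*l - 12)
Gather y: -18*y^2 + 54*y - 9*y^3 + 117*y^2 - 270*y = -9*y^3 + 99*y^2 - 216*y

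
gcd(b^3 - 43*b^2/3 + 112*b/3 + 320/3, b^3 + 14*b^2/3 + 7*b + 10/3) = b + 5/3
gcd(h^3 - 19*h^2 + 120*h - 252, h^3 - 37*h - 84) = h - 7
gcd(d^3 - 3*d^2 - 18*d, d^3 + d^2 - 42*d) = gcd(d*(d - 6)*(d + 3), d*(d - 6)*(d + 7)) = d^2 - 6*d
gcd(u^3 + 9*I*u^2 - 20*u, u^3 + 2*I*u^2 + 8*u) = u^2 + 4*I*u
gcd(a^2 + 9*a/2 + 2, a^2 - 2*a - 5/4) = a + 1/2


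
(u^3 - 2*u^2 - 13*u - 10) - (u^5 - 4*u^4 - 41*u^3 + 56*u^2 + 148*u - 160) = -u^5 + 4*u^4 + 42*u^3 - 58*u^2 - 161*u + 150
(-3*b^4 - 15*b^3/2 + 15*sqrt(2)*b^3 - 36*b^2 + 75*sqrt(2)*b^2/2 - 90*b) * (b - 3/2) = -3*b^5 - 3*b^4 + 15*sqrt(2)*b^4 - 99*b^3/4 + 15*sqrt(2)*b^3 - 225*sqrt(2)*b^2/4 - 36*b^2 + 135*b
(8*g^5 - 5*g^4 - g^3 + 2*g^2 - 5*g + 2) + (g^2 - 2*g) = 8*g^5 - 5*g^4 - g^3 + 3*g^2 - 7*g + 2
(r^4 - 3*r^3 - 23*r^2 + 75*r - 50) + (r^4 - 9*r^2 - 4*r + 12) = 2*r^4 - 3*r^3 - 32*r^2 + 71*r - 38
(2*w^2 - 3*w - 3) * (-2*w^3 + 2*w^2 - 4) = -4*w^5 + 10*w^4 - 14*w^2 + 12*w + 12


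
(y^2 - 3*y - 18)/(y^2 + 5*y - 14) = (y^2 - 3*y - 18)/(y^2 + 5*y - 14)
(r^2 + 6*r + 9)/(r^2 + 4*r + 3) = (r + 3)/(r + 1)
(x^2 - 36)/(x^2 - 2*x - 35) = (36 - x^2)/(-x^2 + 2*x + 35)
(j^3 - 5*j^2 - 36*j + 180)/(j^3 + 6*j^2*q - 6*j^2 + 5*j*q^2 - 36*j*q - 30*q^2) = (j^2 + j - 30)/(j^2 + 6*j*q + 5*q^2)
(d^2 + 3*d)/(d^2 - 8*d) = (d + 3)/(d - 8)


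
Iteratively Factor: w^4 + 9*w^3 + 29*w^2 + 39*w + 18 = (w + 3)*(w^3 + 6*w^2 + 11*w + 6) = (w + 3)^2*(w^2 + 3*w + 2) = (w + 2)*(w + 3)^2*(w + 1)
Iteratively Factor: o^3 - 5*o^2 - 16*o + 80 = (o - 5)*(o^2 - 16) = (o - 5)*(o - 4)*(o + 4)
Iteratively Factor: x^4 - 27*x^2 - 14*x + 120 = (x - 2)*(x^3 + 2*x^2 - 23*x - 60) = (x - 2)*(x + 4)*(x^2 - 2*x - 15) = (x - 2)*(x + 3)*(x + 4)*(x - 5)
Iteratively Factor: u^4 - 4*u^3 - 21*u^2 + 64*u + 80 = (u - 5)*(u^3 + u^2 - 16*u - 16) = (u - 5)*(u - 4)*(u^2 + 5*u + 4) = (u - 5)*(u - 4)*(u + 1)*(u + 4)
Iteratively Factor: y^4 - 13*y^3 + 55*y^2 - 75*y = (y)*(y^3 - 13*y^2 + 55*y - 75) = y*(y - 5)*(y^2 - 8*y + 15) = y*(y - 5)*(y - 3)*(y - 5)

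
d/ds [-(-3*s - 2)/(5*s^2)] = (-3*s - 4)/(5*s^3)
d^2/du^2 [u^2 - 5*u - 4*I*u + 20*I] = 2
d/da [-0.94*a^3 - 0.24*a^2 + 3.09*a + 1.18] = -2.82*a^2 - 0.48*a + 3.09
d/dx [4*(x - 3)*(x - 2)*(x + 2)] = 12*x^2 - 24*x - 16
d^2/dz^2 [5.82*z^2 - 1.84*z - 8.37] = 11.6400000000000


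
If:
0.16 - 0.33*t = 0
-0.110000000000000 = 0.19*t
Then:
No Solution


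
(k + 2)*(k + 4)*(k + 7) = k^3 + 13*k^2 + 50*k + 56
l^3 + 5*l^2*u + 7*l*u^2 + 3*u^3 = (l + u)^2*(l + 3*u)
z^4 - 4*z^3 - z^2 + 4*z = z*(z - 4)*(z - 1)*(z + 1)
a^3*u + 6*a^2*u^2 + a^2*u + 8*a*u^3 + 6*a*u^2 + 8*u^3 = (a + 2*u)*(a + 4*u)*(a*u + u)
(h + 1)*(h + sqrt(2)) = h^2 + h + sqrt(2)*h + sqrt(2)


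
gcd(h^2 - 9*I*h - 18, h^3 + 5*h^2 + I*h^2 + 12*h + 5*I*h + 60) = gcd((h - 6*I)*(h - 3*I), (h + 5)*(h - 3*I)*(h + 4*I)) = h - 3*I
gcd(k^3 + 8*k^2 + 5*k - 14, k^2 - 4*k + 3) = k - 1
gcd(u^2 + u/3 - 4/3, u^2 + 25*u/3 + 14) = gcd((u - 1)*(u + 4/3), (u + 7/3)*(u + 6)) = 1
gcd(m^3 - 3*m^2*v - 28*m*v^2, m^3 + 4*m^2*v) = m^2 + 4*m*v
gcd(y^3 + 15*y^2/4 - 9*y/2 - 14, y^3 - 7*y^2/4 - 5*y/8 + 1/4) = y - 2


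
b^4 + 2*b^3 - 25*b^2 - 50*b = b*(b - 5)*(b + 2)*(b + 5)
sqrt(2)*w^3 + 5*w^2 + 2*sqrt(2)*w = w*(w + 2*sqrt(2))*(sqrt(2)*w + 1)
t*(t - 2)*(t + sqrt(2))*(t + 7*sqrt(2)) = t^4 - 2*t^3 + 8*sqrt(2)*t^3 - 16*sqrt(2)*t^2 + 14*t^2 - 28*t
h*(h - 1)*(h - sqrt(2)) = h^3 - sqrt(2)*h^2 - h^2 + sqrt(2)*h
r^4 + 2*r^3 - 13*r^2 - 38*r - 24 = (r - 4)*(r + 1)*(r + 2)*(r + 3)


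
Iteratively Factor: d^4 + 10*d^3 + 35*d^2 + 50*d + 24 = (d + 1)*(d^3 + 9*d^2 + 26*d + 24) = (d + 1)*(d + 2)*(d^2 + 7*d + 12) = (d + 1)*(d + 2)*(d + 3)*(d + 4)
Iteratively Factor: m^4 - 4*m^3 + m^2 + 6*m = (m)*(m^3 - 4*m^2 + m + 6) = m*(m + 1)*(m^2 - 5*m + 6) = m*(m - 3)*(m + 1)*(m - 2)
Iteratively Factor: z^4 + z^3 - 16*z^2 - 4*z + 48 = (z - 3)*(z^3 + 4*z^2 - 4*z - 16) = (z - 3)*(z + 2)*(z^2 + 2*z - 8) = (z - 3)*(z - 2)*(z + 2)*(z + 4)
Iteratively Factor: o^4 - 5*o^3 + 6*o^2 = (o)*(o^3 - 5*o^2 + 6*o) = o*(o - 2)*(o^2 - 3*o) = o^2*(o - 2)*(o - 3)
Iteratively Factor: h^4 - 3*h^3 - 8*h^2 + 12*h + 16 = (h - 4)*(h^3 + h^2 - 4*h - 4) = (h - 4)*(h + 2)*(h^2 - h - 2) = (h - 4)*(h + 1)*(h + 2)*(h - 2)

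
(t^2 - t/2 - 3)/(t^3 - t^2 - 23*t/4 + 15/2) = 2*(2*t + 3)/(4*t^2 + 4*t - 15)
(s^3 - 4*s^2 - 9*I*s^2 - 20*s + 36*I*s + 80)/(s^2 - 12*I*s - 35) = (s^2 - 4*s*(1 + I) + 16*I)/(s - 7*I)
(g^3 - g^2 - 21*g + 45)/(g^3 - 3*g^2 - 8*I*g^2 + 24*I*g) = (g^2 + 2*g - 15)/(g*(g - 8*I))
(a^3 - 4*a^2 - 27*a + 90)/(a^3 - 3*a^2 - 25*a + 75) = (a - 6)/(a - 5)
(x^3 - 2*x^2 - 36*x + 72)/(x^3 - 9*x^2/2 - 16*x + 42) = 2*(x + 6)/(2*x + 7)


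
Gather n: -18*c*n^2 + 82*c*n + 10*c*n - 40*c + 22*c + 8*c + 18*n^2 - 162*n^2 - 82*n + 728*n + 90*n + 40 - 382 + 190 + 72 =-10*c + n^2*(-18*c - 144) + n*(92*c + 736) - 80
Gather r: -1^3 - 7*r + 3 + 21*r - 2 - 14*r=0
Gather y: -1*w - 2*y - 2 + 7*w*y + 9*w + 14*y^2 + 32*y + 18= 8*w + 14*y^2 + y*(7*w + 30) + 16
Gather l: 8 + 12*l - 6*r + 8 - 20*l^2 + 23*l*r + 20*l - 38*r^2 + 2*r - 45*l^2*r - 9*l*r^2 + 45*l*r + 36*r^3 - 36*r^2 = l^2*(-45*r - 20) + l*(-9*r^2 + 68*r + 32) + 36*r^3 - 74*r^2 - 4*r + 16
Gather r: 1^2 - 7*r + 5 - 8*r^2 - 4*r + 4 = -8*r^2 - 11*r + 10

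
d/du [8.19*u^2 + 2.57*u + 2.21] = 16.38*u + 2.57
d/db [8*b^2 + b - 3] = 16*b + 1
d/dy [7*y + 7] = 7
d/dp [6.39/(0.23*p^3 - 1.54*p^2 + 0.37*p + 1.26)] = (-4.4091*p^2 + 19.6812*p - 2.3643)/(0.23*p^3 - 1.54*p^2 + 0.37*p + 1.26)^2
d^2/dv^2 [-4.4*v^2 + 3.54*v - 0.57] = -8.80000000000000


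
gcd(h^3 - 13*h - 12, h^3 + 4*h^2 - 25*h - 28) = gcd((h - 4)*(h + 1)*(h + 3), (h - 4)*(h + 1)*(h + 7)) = h^2 - 3*h - 4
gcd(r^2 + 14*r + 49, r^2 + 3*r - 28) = r + 7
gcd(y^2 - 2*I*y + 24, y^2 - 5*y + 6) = 1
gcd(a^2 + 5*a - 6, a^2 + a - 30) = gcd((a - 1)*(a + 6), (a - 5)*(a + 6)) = a + 6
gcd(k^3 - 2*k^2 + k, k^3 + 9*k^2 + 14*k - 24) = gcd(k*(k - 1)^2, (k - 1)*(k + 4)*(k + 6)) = k - 1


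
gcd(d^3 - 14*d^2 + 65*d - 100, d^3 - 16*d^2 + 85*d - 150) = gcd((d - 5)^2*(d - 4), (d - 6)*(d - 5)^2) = d^2 - 10*d + 25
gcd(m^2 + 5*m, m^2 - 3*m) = m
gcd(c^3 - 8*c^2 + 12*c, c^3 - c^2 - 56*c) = c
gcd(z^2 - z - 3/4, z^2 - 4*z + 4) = 1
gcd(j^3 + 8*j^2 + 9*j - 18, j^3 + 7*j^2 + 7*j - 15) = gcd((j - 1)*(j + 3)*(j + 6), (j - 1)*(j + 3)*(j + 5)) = j^2 + 2*j - 3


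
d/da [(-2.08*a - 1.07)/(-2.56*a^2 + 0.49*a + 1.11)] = (5.3248*a^2 - 1.0192*a - (2.08*a + 1.07)*(5.12*a - 0.49) - 2.3088)/(-2.56*a^2 + 0.49*a + 1.11)^2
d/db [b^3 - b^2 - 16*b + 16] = 3*b^2 - 2*b - 16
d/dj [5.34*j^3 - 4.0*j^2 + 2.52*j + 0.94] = 16.02*j^2 - 8.0*j + 2.52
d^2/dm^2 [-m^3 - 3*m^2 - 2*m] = -6*m - 6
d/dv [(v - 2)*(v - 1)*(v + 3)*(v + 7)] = 4*v^3 + 21*v^2 - 14*v - 43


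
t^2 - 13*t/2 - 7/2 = (t - 7)*(t + 1/2)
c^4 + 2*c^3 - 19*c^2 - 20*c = c*(c - 4)*(c + 1)*(c + 5)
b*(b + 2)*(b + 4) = b^3 + 6*b^2 + 8*b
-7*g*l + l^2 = l*(-7*g + l)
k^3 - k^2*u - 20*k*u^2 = k*(k - 5*u)*(k + 4*u)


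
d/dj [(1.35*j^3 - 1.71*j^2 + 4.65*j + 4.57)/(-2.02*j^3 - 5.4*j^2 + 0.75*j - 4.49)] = (-10.7442*j^4 + 20.811*j^3 + 33.3372*j^2 + 64.7118*j - 24.306)/(4.0804*j^6 + 21.816*j^5 + 26.13*j^4 + 10.0396*j^3 + 49.0545*j^2 - 6.735*j + 20.1601)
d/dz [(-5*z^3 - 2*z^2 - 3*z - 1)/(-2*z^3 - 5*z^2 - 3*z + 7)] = (21*z^4 + 18*z^3 - 120*z^2 - 38*z - 24)/(4*z^6 + 20*z^5 + 37*z^4 + 2*z^3 - 61*z^2 - 42*z + 49)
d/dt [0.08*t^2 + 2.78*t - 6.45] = 0.16*t + 2.78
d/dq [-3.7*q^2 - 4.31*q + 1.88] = -7.4*q - 4.31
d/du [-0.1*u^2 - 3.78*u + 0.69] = -0.2*u - 3.78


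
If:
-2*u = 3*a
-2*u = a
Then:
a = 0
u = 0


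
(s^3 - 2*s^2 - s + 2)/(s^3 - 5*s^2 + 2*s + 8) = (s - 1)/(s - 4)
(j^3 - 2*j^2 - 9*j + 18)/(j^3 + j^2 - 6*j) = (j - 3)/j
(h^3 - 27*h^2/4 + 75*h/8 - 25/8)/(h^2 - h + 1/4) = (4*h^2 - 25*h + 25)/(2*(2*h - 1))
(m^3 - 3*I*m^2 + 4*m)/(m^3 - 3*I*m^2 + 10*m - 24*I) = m*(m + I)/(m^2 + I*m + 6)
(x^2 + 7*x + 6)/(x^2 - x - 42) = (x + 1)/(x - 7)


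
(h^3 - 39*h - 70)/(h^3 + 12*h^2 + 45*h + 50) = (h - 7)/(h + 5)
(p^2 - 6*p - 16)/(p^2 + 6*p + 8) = (p - 8)/(p + 4)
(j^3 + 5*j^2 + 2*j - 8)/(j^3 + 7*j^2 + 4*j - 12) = (j + 4)/(j + 6)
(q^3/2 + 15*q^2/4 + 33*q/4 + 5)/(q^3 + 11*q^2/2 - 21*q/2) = (2*q^3 + 15*q^2 + 33*q + 20)/(2*q*(2*q^2 + 11*q - 21))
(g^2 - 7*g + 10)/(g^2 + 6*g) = (g^2 - 7*g + 10)/(g*(g + 6))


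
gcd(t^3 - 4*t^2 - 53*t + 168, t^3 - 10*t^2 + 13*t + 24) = t^2 - 11*t + 24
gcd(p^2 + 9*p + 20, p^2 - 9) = 1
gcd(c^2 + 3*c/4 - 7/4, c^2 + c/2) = 1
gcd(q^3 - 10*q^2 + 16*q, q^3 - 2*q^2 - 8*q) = q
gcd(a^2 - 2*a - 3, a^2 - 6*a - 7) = a + 1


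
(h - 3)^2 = h^2 - 6*h + 9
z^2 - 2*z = z*(z - 2)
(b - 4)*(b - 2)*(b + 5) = b^3 - b^2 - 22*b + 40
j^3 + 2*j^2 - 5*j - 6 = (j - 2)*(j + 1)*(j + 3)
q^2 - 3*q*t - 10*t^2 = (q - 5*t)*(q + 2*t)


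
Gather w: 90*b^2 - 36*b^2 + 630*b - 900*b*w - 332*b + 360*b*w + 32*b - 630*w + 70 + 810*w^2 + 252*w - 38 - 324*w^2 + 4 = 54*b^2 + 330*b + 486*w^2 + w*(-540*b - 378) + 36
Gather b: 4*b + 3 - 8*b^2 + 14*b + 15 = -8*b^2 + 18*b + 18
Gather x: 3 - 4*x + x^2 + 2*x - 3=x^2 - 2*x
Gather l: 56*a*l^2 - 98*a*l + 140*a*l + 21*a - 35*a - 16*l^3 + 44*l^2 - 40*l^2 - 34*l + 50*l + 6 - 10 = -14*a - 16*l^3 + l^2*(56*a + 4) + l*(42*a + 16) - 4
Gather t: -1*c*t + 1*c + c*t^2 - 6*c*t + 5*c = c*t^2 - 7*c*t + 6*c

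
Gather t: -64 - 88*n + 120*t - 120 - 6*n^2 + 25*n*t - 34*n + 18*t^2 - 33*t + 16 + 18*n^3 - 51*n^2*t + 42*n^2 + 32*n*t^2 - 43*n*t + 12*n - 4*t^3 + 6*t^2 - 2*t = 18*n^3 + 36*n^2 - 110*n - 4*t^3 + t^2*(32*n + 24) + t*(-51*n^2 - 18*n + 85) - 168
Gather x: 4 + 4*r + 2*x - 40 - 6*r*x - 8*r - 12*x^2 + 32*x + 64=-4*r - 12*x^2 + x*(34 - 6*r) + 28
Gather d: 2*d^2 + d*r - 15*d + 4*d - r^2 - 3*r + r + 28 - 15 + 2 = 2*d^2 + d*(r - 11) - r^2 - 2*r + 15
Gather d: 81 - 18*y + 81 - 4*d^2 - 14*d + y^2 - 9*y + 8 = -4*d^2 - 14*d + y^2 - 27*y + 170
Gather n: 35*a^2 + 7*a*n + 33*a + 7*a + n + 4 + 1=35*a^2 + 40*a + n*(7*a + 1) + 5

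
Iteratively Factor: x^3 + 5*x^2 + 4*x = (x + 4)*(x^2 + x) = x*(x + 4)*(x + 1)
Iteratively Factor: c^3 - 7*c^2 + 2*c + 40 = (c + 2)*(c^2 - 9*c + 20) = (c - 4)*(c + 2)*(c - 5)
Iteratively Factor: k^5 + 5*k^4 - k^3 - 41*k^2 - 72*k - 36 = (k + 1)*(k^4 + 4*k^3 - 5*k^2 - 36*k - 36) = (k + 1)*(k + 2)*(k^3 + 2*k^2 - 9*k - 18) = (k + 1)*(k + 2)*(k + 3)*(k^2 - k - 6) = (k + 1)*(k + 2)^2*(k + 3)*(k - 3)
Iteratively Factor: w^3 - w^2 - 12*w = (w - 4)*(w^2 + 3*w) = w*(w - 4)*(w + 3)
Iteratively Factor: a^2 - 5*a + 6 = (a - 2)*(a - 3)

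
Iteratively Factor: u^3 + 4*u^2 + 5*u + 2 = (u + 1)*(u^2 + 3*u + 2) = (u + 1)^2*(u + 2)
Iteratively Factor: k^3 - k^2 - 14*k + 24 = (k - 2)*(k^2 + k - 12) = (k - 3)*(k - 2)*(k + 4)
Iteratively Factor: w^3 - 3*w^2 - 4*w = (w - 4)*(w^2 + w) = (w - 4)*(w + 1)*(w)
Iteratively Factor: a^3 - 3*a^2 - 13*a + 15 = (a + 3)*(a^2 - 6*a + 5) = (a - 1)*(a + 3)*(a - 5)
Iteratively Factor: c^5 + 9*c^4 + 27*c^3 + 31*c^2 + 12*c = (c + 1)*(c^4 + 8*c^3 + 19*c^2 + 12*c) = (c + 1)*(c + 4)*(c^3 + 4*c^2 + 3*c) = c*(c + 1)*(c + 4)*(c^2 + 4*c + 3) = c*(c + 1)^2*(c + 4)*(c + 3)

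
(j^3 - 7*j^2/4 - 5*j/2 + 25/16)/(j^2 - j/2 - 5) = (8*j^2 + 6*j - 5)/(8*(j + 2))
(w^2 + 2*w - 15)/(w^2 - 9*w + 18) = (w + 5)/(w - 6)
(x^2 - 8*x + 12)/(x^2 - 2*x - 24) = (x - 2)/(x + 4)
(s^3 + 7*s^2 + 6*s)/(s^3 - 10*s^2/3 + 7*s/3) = 3*(s^2 + 7*s + 6)/(3*s^2 - 10*s + 7)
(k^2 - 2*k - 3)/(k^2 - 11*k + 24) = (k + 1)/(k - 8)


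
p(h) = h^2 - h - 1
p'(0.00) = -1.00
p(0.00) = -1.00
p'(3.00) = 5.00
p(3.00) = 5.00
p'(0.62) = 0.24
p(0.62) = -1.24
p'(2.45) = 3.90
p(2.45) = 2.55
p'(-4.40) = -9.80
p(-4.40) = 22.76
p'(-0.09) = -1.18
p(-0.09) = -0.90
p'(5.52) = 10.04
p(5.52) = 23.95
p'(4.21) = 7.42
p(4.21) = 12.51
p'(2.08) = 3.16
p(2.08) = 1.25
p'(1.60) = 2.20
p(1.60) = -0.04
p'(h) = 2*h - 1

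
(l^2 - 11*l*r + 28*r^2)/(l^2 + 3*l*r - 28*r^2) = (l - 7*r)/(l + 7*r)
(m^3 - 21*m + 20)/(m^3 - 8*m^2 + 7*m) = (m^2 + m - 20)/(m*(m - 7))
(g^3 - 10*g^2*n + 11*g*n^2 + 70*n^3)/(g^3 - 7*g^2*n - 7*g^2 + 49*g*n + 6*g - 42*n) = (g^2 - 3*g*n - 10*n^2)/(g^2 - 7*g + 6)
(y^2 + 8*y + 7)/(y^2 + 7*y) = (y + 1)/y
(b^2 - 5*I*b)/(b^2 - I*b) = (b - 5*I)/(b - I)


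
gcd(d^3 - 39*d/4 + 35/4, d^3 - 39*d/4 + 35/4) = d^3 - 39*d/4 + 35/4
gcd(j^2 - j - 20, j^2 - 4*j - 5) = j - 5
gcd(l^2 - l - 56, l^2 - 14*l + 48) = l - 8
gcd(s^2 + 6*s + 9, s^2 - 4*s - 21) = s + 3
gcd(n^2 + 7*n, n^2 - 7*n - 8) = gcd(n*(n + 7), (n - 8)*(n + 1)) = 1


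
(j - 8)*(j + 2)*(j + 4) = j^3 - 2*j^2 - 40*j - 64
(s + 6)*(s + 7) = s^2 + 13*s + 42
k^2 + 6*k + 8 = (k + 2)*(k + 4)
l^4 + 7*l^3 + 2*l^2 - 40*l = l*(l - 2)*(l + 4)*(l + 5)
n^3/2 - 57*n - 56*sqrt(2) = (n/2 + sqrt(2)/2)*(n - 8*sqrt(2))*(n + 7*sqrt(2))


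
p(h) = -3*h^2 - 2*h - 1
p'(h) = -6*h - 2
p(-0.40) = -0.68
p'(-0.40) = 0.40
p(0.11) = -1.26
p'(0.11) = -2.66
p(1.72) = -13.32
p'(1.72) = -12.32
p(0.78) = -4.39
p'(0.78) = -6.68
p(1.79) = -14.19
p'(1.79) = -12.74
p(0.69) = -3.81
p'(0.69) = -6.14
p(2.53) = -25.26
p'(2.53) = -17.18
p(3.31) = -40.49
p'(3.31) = -21.86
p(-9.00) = -226.00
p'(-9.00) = 52.00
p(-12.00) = -409.00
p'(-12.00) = 70.00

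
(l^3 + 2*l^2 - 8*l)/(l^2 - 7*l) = (l^2 + 2*l - 8)/(l - 7)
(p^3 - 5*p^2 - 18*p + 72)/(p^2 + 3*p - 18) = (p^2 - 2*p - 24)/(p + 6)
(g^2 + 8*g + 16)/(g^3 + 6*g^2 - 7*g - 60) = (g + 4)/(g^2 + 2*g - 15)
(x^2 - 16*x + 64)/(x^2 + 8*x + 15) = (x^2 - 16*x + 64)/(x^2 + 8*x + 15)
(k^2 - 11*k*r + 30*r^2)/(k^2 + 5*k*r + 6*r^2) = (k^2 - 11*k*r + 30*r^2)/(k^2 + 5*k*r + 6*r^2)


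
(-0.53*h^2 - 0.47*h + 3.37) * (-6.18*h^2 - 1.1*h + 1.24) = 3.2754*h^4 + 3.4876*h^3 - 20.9668*h^2 - 4.2898*h + 4.1788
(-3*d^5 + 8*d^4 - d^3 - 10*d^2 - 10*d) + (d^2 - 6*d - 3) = -3*d^5 + 8*d^4 - d^3 - 9*d^2 - 16*d - 3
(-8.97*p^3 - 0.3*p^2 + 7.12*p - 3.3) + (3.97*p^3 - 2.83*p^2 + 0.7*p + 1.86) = -5.0*p^3 - 3.13*p^2 + 7.82*p - 1.44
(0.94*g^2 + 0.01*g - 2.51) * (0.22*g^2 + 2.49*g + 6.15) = 0.2068*g^4 + 2.3428*g^3 + 5.2537*g^2 - 6.1884*g - 15.4365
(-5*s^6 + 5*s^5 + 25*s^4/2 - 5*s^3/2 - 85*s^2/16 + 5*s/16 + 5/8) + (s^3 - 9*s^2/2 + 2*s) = -5*s^6 + 5*s^5 + 25*s^4/2 - 3*s^3/2 - 157*s^2/16 + 37*s/16 + 5/8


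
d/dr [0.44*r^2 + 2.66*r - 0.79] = 0.88*r + 2.66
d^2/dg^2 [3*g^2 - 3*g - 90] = 6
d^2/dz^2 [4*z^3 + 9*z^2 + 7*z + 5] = 24*z + 18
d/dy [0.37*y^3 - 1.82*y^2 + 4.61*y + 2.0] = 1.11*y^2 - 3.64*y + 4.61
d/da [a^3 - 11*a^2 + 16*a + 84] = 3*a^2 - 22*a + 16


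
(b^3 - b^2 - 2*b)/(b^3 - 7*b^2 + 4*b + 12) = b/(b - 6)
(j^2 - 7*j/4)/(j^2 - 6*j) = (j - 7/4)/(j - 6)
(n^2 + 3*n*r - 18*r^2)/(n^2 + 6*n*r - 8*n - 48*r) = (n - 3*r)/(n - 8)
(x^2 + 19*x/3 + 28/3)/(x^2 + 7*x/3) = (x + 4)/x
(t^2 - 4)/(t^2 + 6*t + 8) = (t - 2)/(t + 4)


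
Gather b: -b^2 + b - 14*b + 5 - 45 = -b^2 - 13*b - 40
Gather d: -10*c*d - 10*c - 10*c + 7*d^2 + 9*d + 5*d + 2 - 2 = -20*c + 7*d^2 + d*(14 - 10*c)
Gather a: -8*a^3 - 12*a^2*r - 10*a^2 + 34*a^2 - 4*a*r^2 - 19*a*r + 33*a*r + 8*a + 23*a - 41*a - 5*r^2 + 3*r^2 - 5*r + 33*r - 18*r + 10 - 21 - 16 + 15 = -8*a^3 + a^2*(24 - 12*r) + a*(-4*r^2 + 14*r - 10) - 2*r^2 + 10*r - 12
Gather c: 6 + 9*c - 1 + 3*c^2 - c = 3*c^2 + 8*c + 5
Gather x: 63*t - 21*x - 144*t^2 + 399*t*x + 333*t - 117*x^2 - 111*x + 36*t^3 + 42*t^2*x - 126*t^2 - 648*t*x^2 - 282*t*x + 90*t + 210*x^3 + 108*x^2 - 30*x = 36*t^3 - 270*t^2 + 486*t + 210*x^3 + x^2*(-648*t - 9) + x*(42*t^2 + 117*t - 162)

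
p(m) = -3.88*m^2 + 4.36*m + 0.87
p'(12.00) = -88.76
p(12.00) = -505.53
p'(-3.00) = 27.64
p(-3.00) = -47.13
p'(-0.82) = 10.72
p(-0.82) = -5.31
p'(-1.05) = 12.51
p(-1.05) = -7.99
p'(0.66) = -0.76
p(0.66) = 2.06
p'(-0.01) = 4.44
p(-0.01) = 0.83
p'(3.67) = -24.12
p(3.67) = -35.39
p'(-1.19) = 13.59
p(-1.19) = -9.81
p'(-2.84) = 26.40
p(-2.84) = -42.81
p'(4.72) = -32.27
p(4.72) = -64.99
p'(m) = 4.36 - 7.76*m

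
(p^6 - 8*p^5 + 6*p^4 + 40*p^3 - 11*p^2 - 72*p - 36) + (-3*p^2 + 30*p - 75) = p^6 - 8*p^5 + 6*p^4 + 40*p^3 - 14*p^2 - 42*p - 111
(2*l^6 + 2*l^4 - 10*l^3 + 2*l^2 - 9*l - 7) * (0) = 0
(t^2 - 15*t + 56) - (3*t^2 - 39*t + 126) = -2*t^2 + 24*t - 70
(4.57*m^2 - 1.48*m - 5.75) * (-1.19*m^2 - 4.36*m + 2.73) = -5.4383*m^4 - 18.164*m^3 + 25.7714*m^2 + 21.0296*m - 15.6975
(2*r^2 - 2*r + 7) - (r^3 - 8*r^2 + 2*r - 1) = -r^3 + 10*r^2 - 4*r + 8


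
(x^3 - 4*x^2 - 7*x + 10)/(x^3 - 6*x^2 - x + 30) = (x - 1)/(x - 3)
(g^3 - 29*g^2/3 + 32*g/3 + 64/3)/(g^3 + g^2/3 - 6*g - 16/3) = (g - 8)/(g + 2)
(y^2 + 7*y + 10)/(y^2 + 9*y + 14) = (y + 5)/(y + 7)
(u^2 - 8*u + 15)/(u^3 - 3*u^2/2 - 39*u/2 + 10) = 2*(u - 3)/(2*u^2 + 7*u - 4)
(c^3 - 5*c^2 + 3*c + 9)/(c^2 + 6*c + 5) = (c^2 - 6*c + 9)/(c + 5)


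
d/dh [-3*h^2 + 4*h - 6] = 4 - 6*h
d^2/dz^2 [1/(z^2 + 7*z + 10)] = 2*(-z^2 - 7*z + (2*z + 7)^2 - 10)/(z^2 + 7*z + 10)^3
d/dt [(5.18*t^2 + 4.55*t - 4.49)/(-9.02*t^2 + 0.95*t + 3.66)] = (45.962*t^2 - 43.082*t + 20.9185)/(81.3604*t^4 - 17.138*t^3 - 65.1239*t^2 + 6.954*t + 13.3956)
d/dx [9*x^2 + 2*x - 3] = 18*x + 2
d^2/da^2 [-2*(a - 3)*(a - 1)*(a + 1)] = 12 - 12*a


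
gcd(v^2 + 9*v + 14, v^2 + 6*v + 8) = v + 2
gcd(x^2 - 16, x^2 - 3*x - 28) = x + 4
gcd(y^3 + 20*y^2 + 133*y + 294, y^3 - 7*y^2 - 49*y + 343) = y + 7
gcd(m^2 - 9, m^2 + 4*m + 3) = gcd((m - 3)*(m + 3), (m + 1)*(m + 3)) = m + 3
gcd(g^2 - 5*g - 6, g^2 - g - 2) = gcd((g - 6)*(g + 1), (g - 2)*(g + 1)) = g + 1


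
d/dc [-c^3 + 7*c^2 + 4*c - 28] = -3*c^2 + 14*c + 4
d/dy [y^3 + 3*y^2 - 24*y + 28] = 3*y^2 + 6*y - 24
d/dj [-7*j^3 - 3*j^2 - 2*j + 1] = -21*j^2 - 6*j - 2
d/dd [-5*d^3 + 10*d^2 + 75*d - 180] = -15*d^2 + 20*d + 75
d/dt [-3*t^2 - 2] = -6*t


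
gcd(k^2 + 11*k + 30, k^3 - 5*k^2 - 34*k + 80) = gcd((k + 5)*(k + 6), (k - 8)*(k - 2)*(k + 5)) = k + 5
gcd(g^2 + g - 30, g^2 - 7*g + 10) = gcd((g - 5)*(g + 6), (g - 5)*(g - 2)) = g - 5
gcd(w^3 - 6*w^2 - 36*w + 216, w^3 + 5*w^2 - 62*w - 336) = w + 6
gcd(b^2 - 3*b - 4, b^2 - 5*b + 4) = b - 4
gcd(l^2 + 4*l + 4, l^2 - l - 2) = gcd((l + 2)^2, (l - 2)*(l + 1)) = 1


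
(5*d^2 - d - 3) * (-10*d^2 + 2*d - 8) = -50*d^4 + 20*d^3 - 12*d^2 + 2*d + 24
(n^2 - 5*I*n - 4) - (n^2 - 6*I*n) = I*n - 4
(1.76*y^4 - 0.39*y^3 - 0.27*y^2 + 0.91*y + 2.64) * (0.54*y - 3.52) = 0.9504*y^5 - 6.4058*y^4 + 1.227*y^3 + 1.4418*y^2 - 1.7776*y - 9.2928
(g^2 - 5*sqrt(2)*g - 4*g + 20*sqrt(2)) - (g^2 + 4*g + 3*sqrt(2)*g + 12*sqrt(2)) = -8*sqrt(2)*g - 8*g + 8*sqrt(2)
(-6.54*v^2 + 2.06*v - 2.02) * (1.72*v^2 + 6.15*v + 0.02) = -11.2488*v^4 - 36.6778*v^3 + 9.0638*v^2 - 12.3818*v - 0.0404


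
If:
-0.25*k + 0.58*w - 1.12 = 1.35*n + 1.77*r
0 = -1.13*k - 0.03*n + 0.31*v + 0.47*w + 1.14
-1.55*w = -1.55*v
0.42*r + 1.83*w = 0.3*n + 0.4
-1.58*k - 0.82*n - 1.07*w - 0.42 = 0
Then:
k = 0.89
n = -1.92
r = 0.63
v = -0.24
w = -0.24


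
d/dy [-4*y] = -4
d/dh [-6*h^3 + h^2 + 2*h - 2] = -18*h^2 + 2*h + 2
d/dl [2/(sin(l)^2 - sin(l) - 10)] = 2*(1 - 2*sin(l))*cos(l)/(sin(l) + cos(l)^2 + 9)^2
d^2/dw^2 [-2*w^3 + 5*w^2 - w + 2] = 10 - 12*w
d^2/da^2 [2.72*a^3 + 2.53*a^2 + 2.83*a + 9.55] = 16.32*a + 5.06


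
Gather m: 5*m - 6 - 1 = 5*m - 7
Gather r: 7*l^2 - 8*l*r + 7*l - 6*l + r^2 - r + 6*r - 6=7*l^2 + l + r^2 + r*(5 - 8*l) - 6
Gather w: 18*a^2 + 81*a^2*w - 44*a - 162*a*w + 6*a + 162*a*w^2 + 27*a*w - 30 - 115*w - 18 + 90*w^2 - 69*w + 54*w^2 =18*a^2 - 38*a + w^2*(162*a + 144) + w*(81*a^2 - 135*a - 184) - 48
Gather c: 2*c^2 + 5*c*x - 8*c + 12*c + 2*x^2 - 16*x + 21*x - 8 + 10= 2*c^2 + c*(5*x + 4) + 2*x^2 + 5*x + 2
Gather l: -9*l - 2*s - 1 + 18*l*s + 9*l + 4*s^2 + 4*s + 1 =18*l*s + 4*s^2 + 2*s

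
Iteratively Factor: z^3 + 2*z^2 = (z)*(z^2 + 2*z) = z^2*(z + 2)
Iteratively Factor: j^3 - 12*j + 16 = (j - 2)*(j^2 + 2*j - 8) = (j - 2)*(j + 4)*(j - 2)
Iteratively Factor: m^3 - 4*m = (m)*(m^2 - 4) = m*(m + 2)*(m - 2)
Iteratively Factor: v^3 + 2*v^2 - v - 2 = (v + 1)*(v^2 + v - 2) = (v + 1)*(v + 2)*(v - 1)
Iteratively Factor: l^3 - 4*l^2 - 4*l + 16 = (l - 4)*(l^2 - 4) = (l - 4)*(l + 2)*(l - 2)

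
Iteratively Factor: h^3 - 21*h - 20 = (h + 1)*(h^2 - h - 20) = (h - 5)*(h + 1)*(h + 4)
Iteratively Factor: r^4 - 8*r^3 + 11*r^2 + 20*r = (r + 1)*(r^3 - 9*r^2 + 20*r) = (r - 5)*(r + 1)*(r^2 - 4*r) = r*(r - 5)*(r + 1)*(r - 4)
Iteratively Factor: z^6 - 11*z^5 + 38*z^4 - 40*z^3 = (z)*(z^5 - 11*z^4 + 38*z^3 - 40*z^2) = z*(z - 2)*(z^4 - 9*z^3 + 20*z^2) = z^2*(z - 2)*(z^3 - 9*z^2 + 20*z) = z^2*(z - 4)*(z - 2)*(z^2 - 5*z) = z^2*(z - 5)*(z - 4)*(z - 2)*(z)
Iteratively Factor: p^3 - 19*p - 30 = (p + 2)*(p^2 - 2*p - 15) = (p - 5)*(p + 2)*(p + 3)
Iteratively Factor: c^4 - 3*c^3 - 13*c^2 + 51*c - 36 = (c - 1)*(c^3 - 2*c^2 - 15*c + 36) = (c - 1)*(c + 4)*(c^2 - 6*c + 9) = (c - 3)*(c - 1)*(c + 4)*(c - 3)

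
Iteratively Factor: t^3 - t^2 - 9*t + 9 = (t - 3)*(t^2 + 2*t - 3) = (t - 3)*(t - 1)*(t + 3)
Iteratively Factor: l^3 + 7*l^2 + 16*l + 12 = (l + 2)*(l^2 + 5*l + 6) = (l + 2)*(l + 3)*(l + 2)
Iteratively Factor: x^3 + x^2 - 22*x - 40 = (x - 5)*(x^2 + 6*x + 8) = (x - 5)*(x + 2)*(x + 4)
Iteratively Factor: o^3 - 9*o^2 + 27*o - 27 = (o - 3)*(o^2 - 6*o + 9) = (o - 3)^2*(o - 3)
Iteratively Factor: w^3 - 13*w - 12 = (w + 3)*(w^2 - 3*w - 4) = (w - 4)*(w + 3)*(w + 1)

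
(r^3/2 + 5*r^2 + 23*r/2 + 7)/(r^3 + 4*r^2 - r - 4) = (r^2 + 9*r + 14)/(2*(r^2 + 3*r - 4))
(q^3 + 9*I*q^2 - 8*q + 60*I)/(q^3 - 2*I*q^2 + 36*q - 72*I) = (q + 5*I)/(q - 6*I)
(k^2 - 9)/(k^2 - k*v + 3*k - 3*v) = (3 - k)/(-k + v)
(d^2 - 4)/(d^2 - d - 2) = (d + 2)/(d + 1)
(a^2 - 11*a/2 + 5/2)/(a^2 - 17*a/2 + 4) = (a - 5)/(a - 8)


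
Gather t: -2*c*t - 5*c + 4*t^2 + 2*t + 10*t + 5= -5*c + 4*t^2 + t*(12 - 2*c) + 5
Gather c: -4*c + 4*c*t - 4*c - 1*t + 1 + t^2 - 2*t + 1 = c*(4*t - 8) + t^2 - 3*t + 2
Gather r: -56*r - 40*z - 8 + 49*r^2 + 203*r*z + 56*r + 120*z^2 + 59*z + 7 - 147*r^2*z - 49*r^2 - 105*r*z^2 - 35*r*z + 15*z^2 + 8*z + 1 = -147*r^2*z + r*(-105*z^2 + 168*z) + 135*z^2 + 27*z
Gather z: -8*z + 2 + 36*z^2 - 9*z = 36*z^2 - 17*z + 2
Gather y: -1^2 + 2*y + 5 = 2*y + 4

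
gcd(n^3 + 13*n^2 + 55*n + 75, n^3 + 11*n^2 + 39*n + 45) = n^2 + 8*n + 15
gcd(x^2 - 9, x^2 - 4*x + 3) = x - 3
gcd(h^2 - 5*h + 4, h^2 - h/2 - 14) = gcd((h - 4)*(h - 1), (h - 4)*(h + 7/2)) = h - 4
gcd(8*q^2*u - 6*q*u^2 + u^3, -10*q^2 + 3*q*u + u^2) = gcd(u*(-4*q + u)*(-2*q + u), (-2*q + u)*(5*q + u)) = 2*q - u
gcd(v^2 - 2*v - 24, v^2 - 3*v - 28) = v + 4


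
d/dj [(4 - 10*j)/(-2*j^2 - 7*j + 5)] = 2*(-10*j^2 + 8*j - 11)/(4*j^4 + 28*j^3 + 29*j^2 - 70*j + 25)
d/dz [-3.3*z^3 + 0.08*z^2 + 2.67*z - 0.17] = -9.9*z^2 + 0.16*z + 2.67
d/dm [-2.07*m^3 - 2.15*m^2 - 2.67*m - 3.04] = -6.21*m^2 - 4.3*m - 2.67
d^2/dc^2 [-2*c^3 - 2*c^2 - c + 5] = -12*c - 4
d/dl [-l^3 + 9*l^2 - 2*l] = -3*l^2 + 18*l - 2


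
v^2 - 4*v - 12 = (v - 6)*(v + 2)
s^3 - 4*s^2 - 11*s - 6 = (s - 6)*(s + 1)^2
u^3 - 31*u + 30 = (u - 5)*(u - 1)*(u + 6)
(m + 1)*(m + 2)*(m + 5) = m^3 + 8*m^2 + 17*m + 10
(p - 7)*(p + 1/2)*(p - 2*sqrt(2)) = p^3 - 13*p^2/2 - 2*sqrt(2)*p^2 - 7*p/2 + 13*sqrt(2)*p + 7*sqrt(2)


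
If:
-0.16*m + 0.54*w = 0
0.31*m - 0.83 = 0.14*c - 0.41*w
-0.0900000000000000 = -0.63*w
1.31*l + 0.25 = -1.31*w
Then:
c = -4.44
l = -0.33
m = 0.48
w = 0.14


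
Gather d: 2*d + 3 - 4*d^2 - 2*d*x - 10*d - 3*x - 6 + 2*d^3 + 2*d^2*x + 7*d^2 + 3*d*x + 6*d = 2*d^3 + d^2*(2*x + 3) + d*(x - 2) - 3*x - 3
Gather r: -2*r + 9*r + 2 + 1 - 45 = 7*r - 42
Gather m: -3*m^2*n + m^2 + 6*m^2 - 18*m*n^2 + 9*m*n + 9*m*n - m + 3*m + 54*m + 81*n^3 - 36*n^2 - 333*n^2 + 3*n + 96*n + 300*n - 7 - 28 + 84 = m^2*(7 - 3*n) + m*(-18*n^2 + 18*n + 56) + 81*n^3 - 369*n^2 + 399*n + 49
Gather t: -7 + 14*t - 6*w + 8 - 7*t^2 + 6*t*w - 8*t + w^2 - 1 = -7*t^2 + t*(6*w + 6) + w^2 - 6*w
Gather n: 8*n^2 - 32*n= 8*n^2 - 32*n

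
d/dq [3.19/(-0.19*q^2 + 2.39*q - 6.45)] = (1.2122*q - 7.6241)/(0.19*q^2 - 2.39*q + 6.45)^2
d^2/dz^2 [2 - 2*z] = 0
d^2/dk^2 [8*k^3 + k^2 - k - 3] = 48*k + 2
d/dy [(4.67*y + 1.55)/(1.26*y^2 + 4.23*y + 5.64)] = (-5.8842*y^2 - 3.906*y + 19.7823)/(1.5876*y^4 + 10.6596*y^3 + 32.1057*y^2 + 47.7144*y + 31.8096)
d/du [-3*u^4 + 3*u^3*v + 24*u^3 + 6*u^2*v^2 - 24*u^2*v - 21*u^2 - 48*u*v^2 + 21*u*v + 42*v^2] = -12*u^3 + 9*u^2*v + 72*u^2 + 12*u*v^2 - 48*u*v - 42*u - 48*v^2 + 21*v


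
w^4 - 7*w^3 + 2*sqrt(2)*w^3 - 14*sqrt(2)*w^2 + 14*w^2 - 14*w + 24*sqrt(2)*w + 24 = (w - 4)*(w - 3)*(w + sqrt(2))^2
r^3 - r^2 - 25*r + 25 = (r - 5)*(r - 1)*(r + 5)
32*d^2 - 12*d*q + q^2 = (-8*d + q)*(-4*d + q)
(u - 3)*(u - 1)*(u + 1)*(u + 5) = u^4 + 2*u^3 - 16*u^2 - 2*u + 15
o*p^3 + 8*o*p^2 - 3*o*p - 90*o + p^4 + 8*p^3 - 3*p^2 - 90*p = (o + p)*(p - 3)*(p + 5)*(p + 6)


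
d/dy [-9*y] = -9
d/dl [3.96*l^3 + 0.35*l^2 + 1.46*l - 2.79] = 11.88*l^2 + 0.7*l + 1.46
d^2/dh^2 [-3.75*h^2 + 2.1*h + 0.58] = -7.50000000000000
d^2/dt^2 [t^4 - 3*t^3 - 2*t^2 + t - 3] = 12*t^2 - 18*t - 4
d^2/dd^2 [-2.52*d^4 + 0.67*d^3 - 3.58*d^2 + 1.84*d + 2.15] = -30.24*d^2 + 4.02*d - 7.16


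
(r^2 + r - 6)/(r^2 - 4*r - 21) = (r - 2)/(r - 7)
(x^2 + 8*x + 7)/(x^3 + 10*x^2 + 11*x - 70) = (x + 1)/(x^2 + 3*x - 10)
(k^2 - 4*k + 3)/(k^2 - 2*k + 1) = (k - 3)/(k - 1)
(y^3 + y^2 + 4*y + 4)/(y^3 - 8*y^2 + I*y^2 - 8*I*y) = (y^3 + y^2 + 4*y + 4)/(y*(y^2 + y*(-8 + I) - 8*I))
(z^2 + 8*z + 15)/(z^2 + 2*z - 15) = (z + 3)/(z - 3)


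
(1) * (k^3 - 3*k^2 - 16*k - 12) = k^3 - 3*k^2 - 16*k - 12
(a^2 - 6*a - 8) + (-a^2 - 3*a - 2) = -9*a - 10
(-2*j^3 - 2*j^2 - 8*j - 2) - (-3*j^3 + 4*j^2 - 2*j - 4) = j^3 - 6*j^2 - 6*j + 2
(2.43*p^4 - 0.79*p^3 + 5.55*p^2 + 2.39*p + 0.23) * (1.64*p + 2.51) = 3.9852*p^5 + 4.8037*p^4 + 7.1191*p^3 + 17.8501*p^2 + 6.3761*p + 0.5773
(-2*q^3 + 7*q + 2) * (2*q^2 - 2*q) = -4*q^5 + 4*q^4 + 14*q^3 - 10*q^2 - 4*q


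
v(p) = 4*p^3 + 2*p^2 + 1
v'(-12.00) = 1680.00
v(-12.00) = -6623.00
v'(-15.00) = 2640.00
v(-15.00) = -13049.00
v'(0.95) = 14.63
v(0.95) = 6.23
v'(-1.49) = 20.68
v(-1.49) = -7.79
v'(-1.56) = 22.96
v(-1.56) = -9.32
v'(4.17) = 225.35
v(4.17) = 325.82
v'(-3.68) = 147.79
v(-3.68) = -171.26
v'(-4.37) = 211.68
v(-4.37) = -294.62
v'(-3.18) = 108.63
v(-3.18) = -107.40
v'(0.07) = 0.34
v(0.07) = 1.01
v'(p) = 12*p^2 + 4*p = 4*p*(3*p + 1)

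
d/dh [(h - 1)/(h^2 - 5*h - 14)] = (h^2 - 5*h - (h - 1)*(2*h - 5) - 14)/(-h^2 + 5*h + 14)^2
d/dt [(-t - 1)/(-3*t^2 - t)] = (t*(3*t + 1) - (t + 1)*(6*t + 1))/(t^2*(3*t + 1)^2)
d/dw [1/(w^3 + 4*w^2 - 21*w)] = (-3*w^2 - 8*w + 21)/(w^2*(w^2 + 4*w - 21)^2)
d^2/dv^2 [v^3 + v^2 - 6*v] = 6*v + 2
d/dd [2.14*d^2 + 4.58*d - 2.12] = 4.28*d + 4.58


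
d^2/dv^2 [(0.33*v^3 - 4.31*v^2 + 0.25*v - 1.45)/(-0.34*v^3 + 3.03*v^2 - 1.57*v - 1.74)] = (1.11022302462516e-16*v^7 + 0.31654*v^6 + 0.883523999999994*v^5 - 7.90459200000004*v^4 - 28.021618*v^3 + 217.222818*v^2 - 60.436638*v + 49.901402)/(0.039304*v^9 - 1.050804*v^8 + 9.908994*v^7 - 36.919179*v^6 + 35.000949*v^5 + 31.091229*v^4 - 42.706079*v^3 - 14.654106*v^2 + 14.259996*v + 5.268024)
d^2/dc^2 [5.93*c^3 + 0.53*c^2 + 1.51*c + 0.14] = 35.58*c + 1.06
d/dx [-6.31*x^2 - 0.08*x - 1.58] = -12.62*x - 0.08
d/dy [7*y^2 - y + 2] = 14*y - 1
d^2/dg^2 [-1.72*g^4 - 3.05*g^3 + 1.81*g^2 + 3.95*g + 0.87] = -20.64*g^2 - 18.3*g + 3.62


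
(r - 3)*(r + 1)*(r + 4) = r^3 + 2*r^2 - 11*r - 12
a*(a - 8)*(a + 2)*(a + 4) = a^4 - 2*a^3 - 40*a^2 - 64*a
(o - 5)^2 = o^2 - 10*o + 25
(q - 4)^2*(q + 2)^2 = q^4 - 4*q^3 - 12*q^2 + 32*q + 64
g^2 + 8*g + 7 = (g + 1)*(g + 7)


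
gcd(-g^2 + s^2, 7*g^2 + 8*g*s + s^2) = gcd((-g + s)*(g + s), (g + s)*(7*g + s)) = g + s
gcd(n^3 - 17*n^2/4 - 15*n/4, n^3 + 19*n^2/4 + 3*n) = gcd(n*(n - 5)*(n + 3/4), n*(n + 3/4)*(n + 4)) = n^2 + 3*n/4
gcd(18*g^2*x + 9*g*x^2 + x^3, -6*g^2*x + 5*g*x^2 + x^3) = 6*g*x + x^2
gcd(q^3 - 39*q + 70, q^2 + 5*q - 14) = q^2 + 5*q - 14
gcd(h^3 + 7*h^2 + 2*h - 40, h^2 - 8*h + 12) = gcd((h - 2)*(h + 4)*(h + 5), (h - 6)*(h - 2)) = h - 2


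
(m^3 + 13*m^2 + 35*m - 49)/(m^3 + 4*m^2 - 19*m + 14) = (m + 7)/(m - 2)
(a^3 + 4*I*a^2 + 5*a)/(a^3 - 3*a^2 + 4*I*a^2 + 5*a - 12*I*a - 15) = a/(a - 3)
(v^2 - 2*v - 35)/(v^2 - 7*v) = (v + 5)/v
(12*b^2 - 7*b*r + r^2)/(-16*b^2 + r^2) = (-3*b + r)/(4*b + r)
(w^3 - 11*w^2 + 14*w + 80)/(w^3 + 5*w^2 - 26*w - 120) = (w^2 - 6*w - 16)/(w^2 + 10*w + 24)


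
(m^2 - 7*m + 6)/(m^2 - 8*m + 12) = (m - 1)/(m - 2)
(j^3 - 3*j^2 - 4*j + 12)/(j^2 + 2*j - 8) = (j^2 - j - 6)/(j + 4)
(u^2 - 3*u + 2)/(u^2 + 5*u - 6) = (u - 2)/(u + 6)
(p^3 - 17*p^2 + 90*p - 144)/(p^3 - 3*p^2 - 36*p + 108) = (p - 8)/(p + 6)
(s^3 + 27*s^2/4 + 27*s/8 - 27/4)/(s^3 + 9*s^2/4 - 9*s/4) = (s^2 + 15*s/2 + 9)/(s*(s + 3))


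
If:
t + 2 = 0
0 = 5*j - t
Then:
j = -2/5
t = -2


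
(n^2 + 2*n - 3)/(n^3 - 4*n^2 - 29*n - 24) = (n - 1)/(n^2 - 7*n - 8)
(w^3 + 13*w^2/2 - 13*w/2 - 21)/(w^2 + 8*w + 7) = (w^2 - w/2 - 3)/(w + 1)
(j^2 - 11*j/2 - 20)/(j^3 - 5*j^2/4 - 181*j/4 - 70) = 2*(2*j + 5)/(4*j^2 + 27*j + 35)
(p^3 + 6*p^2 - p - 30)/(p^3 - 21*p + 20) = (p^2 + p - 6)/(p^2 - 5*p + 4)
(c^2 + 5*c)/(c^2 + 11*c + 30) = c/(c + 6)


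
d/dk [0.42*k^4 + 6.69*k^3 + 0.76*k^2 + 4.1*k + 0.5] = 1.68*k^3 + 20.07*k^2 + 1.52*k + 4.1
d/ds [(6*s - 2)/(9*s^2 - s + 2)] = 2*(-27*s^2 + 18*s + 5)/(81*s^4 - 18*s^3 + 37*s^2 - 4*s + 4)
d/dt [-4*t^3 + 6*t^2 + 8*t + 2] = -12*t^2 + 12*t + 8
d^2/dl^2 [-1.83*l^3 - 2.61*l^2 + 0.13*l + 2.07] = -10.98*l - 5.22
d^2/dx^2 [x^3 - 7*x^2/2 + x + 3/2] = 6*x - 7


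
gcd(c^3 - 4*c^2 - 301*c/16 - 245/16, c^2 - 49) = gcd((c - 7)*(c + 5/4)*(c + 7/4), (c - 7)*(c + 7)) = c - 7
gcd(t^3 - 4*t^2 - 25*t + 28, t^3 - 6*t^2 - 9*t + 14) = t^2 - 8*t + 7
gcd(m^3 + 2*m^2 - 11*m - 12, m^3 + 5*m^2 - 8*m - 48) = m^2 + m - 12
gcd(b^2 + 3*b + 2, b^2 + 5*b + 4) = b + 1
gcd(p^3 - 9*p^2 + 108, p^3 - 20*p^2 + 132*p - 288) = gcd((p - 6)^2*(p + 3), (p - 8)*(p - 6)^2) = p^2 - 12*p + 36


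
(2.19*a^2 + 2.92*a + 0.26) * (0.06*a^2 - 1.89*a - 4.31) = 0.1314*a^4 - 3.9639*a^3 - 14.9421*a^2 - 13.0766*a - 1.1206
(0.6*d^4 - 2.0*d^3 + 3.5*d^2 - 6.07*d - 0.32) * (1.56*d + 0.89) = 0.936*d^5 - 2.586*d^4 + 3.68*d^3 - 6.3542*d^2 - 5.9015*d - 0.2848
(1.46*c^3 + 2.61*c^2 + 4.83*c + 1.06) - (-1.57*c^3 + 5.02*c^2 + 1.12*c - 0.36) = 3.03*c^3 - 2.41*c^2 + 3.71*c + 1.42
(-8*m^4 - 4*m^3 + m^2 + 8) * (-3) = 24*m^4 + 12*m^3 - 3*m^2 - 24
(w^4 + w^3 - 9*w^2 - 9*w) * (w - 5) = w^5 - 4*w^4 - 14*w^3 + 36*w^2 + 45*w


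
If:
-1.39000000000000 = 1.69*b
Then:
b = -0.82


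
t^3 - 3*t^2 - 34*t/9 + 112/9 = (t - 8/3)*(t - 7/3)*(t + 2)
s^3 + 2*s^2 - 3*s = s*(s - 1)*(s + 3)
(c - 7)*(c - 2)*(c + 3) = c^3 - 6*c^2 - 13*c + 42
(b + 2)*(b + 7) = b^2 + 9*b + 14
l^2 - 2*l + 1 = (l - 1)^2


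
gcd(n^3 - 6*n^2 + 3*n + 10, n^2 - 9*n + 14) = n - 2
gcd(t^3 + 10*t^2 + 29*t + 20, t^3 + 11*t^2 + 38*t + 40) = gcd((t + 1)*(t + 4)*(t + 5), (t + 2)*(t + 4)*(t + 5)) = t^2 + 9*t + 20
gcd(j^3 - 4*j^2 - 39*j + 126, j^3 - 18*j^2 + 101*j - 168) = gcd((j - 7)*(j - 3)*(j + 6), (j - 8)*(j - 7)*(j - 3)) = j^2 - 10*j + 21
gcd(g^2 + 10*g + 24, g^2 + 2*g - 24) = g + 6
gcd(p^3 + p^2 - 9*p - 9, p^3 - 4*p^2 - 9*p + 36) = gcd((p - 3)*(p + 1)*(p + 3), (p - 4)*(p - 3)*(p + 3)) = p^2 - 9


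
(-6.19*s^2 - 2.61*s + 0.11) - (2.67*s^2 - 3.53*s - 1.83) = -8.86*s^2 + 0.92*s + 1.94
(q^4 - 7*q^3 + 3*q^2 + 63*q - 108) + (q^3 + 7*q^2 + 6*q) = q^4 - 6*q^3 + 10*q^2 + 69*q - 108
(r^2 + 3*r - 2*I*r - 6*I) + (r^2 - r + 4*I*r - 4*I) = 2*r^2 + 2*r + 2*I*r - 10*I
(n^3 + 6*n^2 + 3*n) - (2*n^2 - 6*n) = n^3 + 4*n^2 + 9*n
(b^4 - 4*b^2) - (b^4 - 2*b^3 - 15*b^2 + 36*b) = 2*b^3 + 11*b^2 - 36*b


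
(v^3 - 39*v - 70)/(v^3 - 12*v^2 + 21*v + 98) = (v + 5)/(v - 7)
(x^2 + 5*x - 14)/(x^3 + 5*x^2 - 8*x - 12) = (x + 7)/(x^2 + 7*x + 6)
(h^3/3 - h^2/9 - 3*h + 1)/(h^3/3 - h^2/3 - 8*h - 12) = (h^2 - 10*h/3 + 1)/(h^2 - 4*h - 12)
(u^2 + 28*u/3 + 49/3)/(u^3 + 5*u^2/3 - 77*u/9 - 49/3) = 3*(u + 7)/(3*u^2 - 2*u - 21)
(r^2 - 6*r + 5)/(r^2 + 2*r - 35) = (r - 1)/(r + 7)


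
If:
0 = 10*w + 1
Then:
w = -1/10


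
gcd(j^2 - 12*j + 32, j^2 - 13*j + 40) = j - 8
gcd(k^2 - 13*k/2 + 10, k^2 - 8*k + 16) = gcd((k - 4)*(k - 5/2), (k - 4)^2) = k - 4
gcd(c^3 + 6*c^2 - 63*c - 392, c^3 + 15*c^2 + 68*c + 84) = c + 7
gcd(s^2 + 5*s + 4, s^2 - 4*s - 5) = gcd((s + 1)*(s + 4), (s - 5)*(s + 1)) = s + 1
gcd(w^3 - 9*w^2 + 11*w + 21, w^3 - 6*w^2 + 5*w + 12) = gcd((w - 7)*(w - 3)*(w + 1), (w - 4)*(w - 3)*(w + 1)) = w^2 - 2*w - 3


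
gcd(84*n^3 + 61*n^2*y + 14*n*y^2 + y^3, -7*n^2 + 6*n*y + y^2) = 7*n + y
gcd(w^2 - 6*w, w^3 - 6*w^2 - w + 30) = 1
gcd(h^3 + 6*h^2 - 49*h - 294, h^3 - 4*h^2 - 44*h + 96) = h + 6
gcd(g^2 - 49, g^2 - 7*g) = g - 7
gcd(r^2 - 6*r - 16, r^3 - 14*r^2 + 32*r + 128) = r^2 - 6*r - 16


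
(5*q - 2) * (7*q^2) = 35*q^3 - 14*q^2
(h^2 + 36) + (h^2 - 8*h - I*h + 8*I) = 2*h^2 - 8*h - I*h + 36 + 8*I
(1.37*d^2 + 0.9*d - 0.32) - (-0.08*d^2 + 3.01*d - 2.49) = 1.45*d^2 - 2.11*d + 2.17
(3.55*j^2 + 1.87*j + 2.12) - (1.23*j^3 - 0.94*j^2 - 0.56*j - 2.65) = -1.23*j^3 + 4.49*j^2 + 2.43*j + 4.77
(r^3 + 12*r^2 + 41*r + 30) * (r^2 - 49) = r^5 + 12*r^4 - 8*r^3 - 558*r^2 - 2009*r - 1470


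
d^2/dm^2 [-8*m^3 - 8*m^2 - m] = -48*m - 16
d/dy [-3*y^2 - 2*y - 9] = -6*y - 2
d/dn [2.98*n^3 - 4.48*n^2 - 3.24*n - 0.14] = 8.94*n^2 - 8.96*n - 3.24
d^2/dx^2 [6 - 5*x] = 0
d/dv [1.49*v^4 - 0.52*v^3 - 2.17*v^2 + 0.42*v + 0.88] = 5.96*v^3 - 1.56*v^2 - 4.34*v + 0.42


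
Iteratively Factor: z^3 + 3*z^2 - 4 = (z + 2)*(z^2 + z - 2) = (z + 2)^2*(z - 1)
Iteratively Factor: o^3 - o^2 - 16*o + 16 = (o + 4)*(o^2 - 5*o + 4) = (o - 1)*(o + 4)*(o - 4)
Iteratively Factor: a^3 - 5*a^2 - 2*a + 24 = (a - 4)*(a^2 - a - 6) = (a - 4)*(a - 3)*(a + 2)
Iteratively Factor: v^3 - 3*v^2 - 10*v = (v + 2)*(v^2 - 5*v) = v*(v + 2)*(v - 5)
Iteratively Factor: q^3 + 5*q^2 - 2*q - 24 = (q - 2)*(q^2 + 7*q + 12) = (q - 2)*(q + 3)*(q + 4)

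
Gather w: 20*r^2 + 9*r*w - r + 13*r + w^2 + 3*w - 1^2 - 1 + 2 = 20*r^2 + 12*r + w^2 + w*(9*r + 3)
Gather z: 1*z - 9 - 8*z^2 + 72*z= -8*z^2 + 73*z - 9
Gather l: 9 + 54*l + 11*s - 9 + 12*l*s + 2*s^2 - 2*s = l*(12*s + 54) + 2*s^2 + 9*s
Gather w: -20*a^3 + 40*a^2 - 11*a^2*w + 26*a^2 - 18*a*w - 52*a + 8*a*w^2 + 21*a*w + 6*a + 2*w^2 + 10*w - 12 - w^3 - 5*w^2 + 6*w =-20*a^3 + 66*a^2 - 46*a - w^3 + w^2*(8*a - 3) + w*(-11*a^2 + 3*a + 16) - 12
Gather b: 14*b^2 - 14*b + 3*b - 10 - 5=14*b^2 - 11*b - 15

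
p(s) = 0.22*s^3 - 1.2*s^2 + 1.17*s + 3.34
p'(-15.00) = 185.67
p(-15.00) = -1026.71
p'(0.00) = 1.17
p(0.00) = 3.34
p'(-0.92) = 3.94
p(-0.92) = 1.08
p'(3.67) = 1.25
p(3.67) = 2.35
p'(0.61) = -0.05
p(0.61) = 3.66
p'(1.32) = -0.85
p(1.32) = 3.30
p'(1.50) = -0.94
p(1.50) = 3.14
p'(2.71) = -0.49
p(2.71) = 2.08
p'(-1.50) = 6.26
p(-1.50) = -1.86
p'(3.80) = 1.58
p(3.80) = 2.53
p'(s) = 0.66*s^2 - 2.4*s + 1.17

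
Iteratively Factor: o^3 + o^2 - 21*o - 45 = (o - 5)*(o^2 + 6*o + 9) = (o - 5)*(o + 3)*(o + 3)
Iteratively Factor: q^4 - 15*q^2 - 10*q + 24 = (q + 3)*(q^3 - 3*q^2 - 6*q + 8) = (q - 1)*(q + 3)*(q^2 - 2*q - 8) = (q - 4)*(q - 1)*(q + 3)*(q + 2)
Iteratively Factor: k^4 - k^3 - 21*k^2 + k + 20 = (k + 1)*(k^3 - 2*k^2 - 19*k + 20) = (k - 1)*(k + 1)*(k^2 - k - 20) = (k - 1)*(k + 1)*(k + 4)*(k - 5)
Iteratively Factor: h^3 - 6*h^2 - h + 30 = (h - 5)*(h^2 - h - 6) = (h - 5)*(h + 2)*(h - 3)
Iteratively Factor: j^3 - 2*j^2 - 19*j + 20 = (j - 1)*(j^2 - j - 20) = (j - 5)*(j - 1)*(j + 4)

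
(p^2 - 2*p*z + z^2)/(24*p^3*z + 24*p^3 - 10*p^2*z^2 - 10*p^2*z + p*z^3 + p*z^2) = (p^2 - 2*p*z + z^2)/(p*(24*p^2*z + 24*p^2 - 10*p*z^2 - 10*p*z + z^3 + z^2))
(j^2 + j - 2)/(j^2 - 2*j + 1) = (j + 2)/(j - 1)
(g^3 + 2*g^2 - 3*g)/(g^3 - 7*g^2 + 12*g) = (g^2 + 2*g - 3)/(g^2 - 7*g + 12)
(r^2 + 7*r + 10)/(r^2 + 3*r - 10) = (r + 2)/(r - 2)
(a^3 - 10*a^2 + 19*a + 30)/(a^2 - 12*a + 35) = (a^2 - 5*a - 6)/(a - 7)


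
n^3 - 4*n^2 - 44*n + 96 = (n - 8)*(n - 2)*(n + 6)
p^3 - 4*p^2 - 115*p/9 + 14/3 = (p - 6)*(p - 1/3)*(p + 7/3)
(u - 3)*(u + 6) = u^2 + 3*u - 18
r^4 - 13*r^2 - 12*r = r*(r - 4)*(r + 1)*(r + 3)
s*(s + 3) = s^2 + 3*s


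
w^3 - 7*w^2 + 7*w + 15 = (w - 5)*(w - 3)*(w + 1)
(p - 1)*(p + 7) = p^2 + 6*p - 7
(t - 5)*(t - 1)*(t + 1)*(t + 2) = t^4 - 3*t^3 - 11*t^2 + 3*t + 10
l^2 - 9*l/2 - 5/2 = (l - 5)*(l + 1/2)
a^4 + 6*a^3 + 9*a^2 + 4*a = a*(a + 1)^2*(a + 4)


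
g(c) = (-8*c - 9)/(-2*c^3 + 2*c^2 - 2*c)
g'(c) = (-8*c - 9)*(6*c^2 - 4*c + 2)/(-2*c^3 + 2*c^2 - 2*c)^2 - 8/(-2*c^3 + 2*c^2 - 2*c) = (8*c*(c^2 - c + 1) - (8*c + 9)*(3*c^2 - 2*c + 1))/(2*c^2*(c^2 - c + 1)^2)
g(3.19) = 0.68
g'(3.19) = -0.51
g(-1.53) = 0.22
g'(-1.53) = -0.21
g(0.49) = 17.58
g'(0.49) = -24.52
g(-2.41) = 0.23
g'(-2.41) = 0.06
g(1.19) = 6.35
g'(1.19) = -9.73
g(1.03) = 8.12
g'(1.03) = -12.46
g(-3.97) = 0.14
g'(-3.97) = 0.05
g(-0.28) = -8.89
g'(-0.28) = -52.46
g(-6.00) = 0.08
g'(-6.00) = 0.02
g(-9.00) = 0.04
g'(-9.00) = 0.01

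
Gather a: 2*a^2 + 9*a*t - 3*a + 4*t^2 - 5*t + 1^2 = 2*a^2 + a*(9*t - 3) + 4*t^2 - 5*t + 1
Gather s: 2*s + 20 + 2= 2*s + 22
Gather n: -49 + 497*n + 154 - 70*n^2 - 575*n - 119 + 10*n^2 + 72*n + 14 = -60*n^2 - 6*n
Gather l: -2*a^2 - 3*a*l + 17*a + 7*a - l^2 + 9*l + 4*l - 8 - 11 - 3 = -2*a^2 + 24*a - l^2 + l*(13 - 3*a) - 22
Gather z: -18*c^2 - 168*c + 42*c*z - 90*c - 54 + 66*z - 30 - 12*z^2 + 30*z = -18*c^2 - 258*c - 12*z^2 + z*(42*c + 96) - 84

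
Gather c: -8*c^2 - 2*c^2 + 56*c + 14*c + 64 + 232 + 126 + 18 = -10*c^2 + 70*c + 440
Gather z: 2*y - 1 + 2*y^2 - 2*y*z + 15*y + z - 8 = 2*y^2 + 17*y + z*(1 - 2*y) - 9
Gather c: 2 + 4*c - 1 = 4*c + 1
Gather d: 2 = 2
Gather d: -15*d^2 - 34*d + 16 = -15*d^2 - 34*d + 16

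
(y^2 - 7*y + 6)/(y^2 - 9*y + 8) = (y - 6)/(y - 8)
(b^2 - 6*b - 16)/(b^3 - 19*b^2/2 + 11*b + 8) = 2*(b + 2)/(2*b^2 - 3*b - 2)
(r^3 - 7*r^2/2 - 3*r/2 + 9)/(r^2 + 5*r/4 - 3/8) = 4*(r^2 - 5*r + 6)/(4*r - 1)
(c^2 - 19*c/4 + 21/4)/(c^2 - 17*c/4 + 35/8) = 2*(c - 3)/(2*c - 5)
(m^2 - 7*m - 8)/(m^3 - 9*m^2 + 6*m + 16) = 1/(m - 2)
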